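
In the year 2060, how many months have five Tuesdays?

A month has five Tuesdays exactly when Tuesday falls within its first (length − 28) days.
Jan: 31 days, starts Thu → 5 of Thu, Fri, Sat
Feb: 29 days, starts Sun → 5 of Sun
Mar: 31 days, starts Mon → 5 of Mon, Tue, Wed ✓
Apr: 30 days, starts Thu → 5 of Thu, Fri
May: 31 days, starts Sat → 5 of Sat, Sun, Mon
Jun: 30 days, starts Tue → 5 of Tue, Wed ✓
Jul: 31 days, starts Thu → 5 of Thu, Fri, Sat
Aug: 31 days, starts Sun → 5 of Sun, Mon, Tue ✓
Sep: 30 days, starts Wed → 5 of Wed, Thu
Oct: 31 days, starts Fri → 5 of Fri, Sat, Sun
Nov: 30 days, starts Mon → 5 of Mon, Tue ✓
Dec: 31 days, starts Wed → 5 of Wed, Thu, Fri
Months with five Tuesdays: Mar, Jun, Aug, Nov.

4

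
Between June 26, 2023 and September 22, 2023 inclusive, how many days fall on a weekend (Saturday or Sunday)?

June 26, 2023 is a Monday.
That's 89 days from start to end, counting both.
89 = 7 × 12 + 5, so there are 12 full weeks plus 5 extra days.
Each full week contributes 2 weekend days (Sat, Sun): 12 × 2 = 24.
The 5 extra days are Mon, Tue, Wed, Thu, Fri — none qualify.
Total: 24 + 0 = 24.

24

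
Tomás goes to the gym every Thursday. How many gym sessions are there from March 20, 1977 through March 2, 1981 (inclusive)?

206 Thursdays

March 20, 1977 is a Sunday.
The range spans 1444 days (inclusive of both endpoints).
1444 = 7 × 206 + 2, so there are 206 full weeks plus 2 extra days.
Each full week contributes one Thursday: 206 so far.
The 2 extra days are Sunday, Monday — none qualify.
Total: 206 + 0 = 206.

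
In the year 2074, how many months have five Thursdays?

4

A month has five Thursdays exactly when Thursday falls within its first (length − 28) days.
Jan: 31 days, starts Mon → 5 of Mon, Tue, Wed
Feb: 28 days, starts Thu → 5 of (none)
Mar: 31 days, starts Thu → 5 of Thu, Fri, Sat ✓
Apr: 30 days, starts Sun → 5 of Sun, Mon
May: 31 days, starts Tue → 5 of Tue, Wed, Thu ✓
Jun: 30 days, starts Fri → 5 of Fri, Sat
Jul: 31 days, starts Sun → 5 of Sun, Mon, Tue
Aug: 31 days, starts Wed → 5 of Wed, Thu, Fri ✓
Sep: 30 days, starts Sat → 5 of Sat, Sun
Oct: 31 days, starts Mon → 5 of Mon, Tue, Wed
Nov: 30 days, starts Thu → 5 of Thu, Fri ✓
Dec: 31 days, starts Sat → 5 of Sat, Sun, Mon
Months with five Thursdays: Mar, May, Aug, Nov.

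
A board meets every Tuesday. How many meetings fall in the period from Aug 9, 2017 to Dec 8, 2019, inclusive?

121

Aug 9, 2017 is a Wednesday.
The range spans 852 days (inclusive of both endpoints).
852 = 7 × 121 + 5, so there are 121 full weeks plus 5 extra days.
Each full week contributes one Tuesday: 121 so far.
The 5 extra days are Wed, Thu, Fri, Sat, Sun — none qualify.
Total: 121 + 0 = 121.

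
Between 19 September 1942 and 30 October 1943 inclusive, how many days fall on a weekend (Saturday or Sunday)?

19 September 1942 is a Saturday.
That's 407 days from start to end, counting both.
407 = 7 × 58 + 1, so there are 58 full weeks plus 1 extra day.
Each full week contributes 2 weekend days (Sat, Sun): 58 × 2 = 116.
The 1 extra day is Saturday — 1 of them qualifies.
Total: 116 + 1 = 117.

117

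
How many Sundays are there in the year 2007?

Jan 1, 2007 is a Monday.
The range spans 365 days (inclusive of both endpoints).
365 = 7 × 52 + 1, so there are 52 full weeks plus 1 extra day.
Each full week contributes one Sunday: 52 so far.
The 1 extra day is Monday — none qualify.
Total: 52 + 0 = 52.

52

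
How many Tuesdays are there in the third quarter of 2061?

13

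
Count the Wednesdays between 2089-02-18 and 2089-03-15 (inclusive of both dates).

2089-02-18 is a Friday.
That's 26 days from start to end, counting both.
26 = 7 × 3 + 5, so there are 3 full weeks plus 5 extra days.
Each full week contributes one Wednesday: 3 so far.
The 5 extra days are Fri, Sat, Sun, Mon, Tue — none qualify.
Total: 3 + 0 = 3.

3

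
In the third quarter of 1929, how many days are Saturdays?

13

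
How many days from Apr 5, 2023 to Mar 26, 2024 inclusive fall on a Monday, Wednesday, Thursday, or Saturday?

204

Apr 5, 2023 is a Wednesday.
That's 357 days from start to end, counting both.
357 = 7 × 51, so the span is exactly 51 full weeks.
Each full week contributes 4 days from the set (Mon, Wed, Thu, Sat): 51 × 4 = 204.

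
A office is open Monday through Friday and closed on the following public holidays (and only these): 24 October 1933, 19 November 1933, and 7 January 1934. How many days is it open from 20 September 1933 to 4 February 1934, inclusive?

20 September 1933 is a Wednesday.
That's 138 days from start to end, counting both.
138 = 7 × 19 + 5, so there are 19 full weeks plus 5 extra days.
Each full week contributes 5 weekdays (Mon–Fri): 19 × 5 = 95.
The 5 extra days are Wed, Thu, Fri, Sat, Sun — 3 of them qualify.
Total: 95 + 3 = 98.
Holidays: 24 October 1933 (Tue); 19 November 1933 (Sun); 7 January 1934 (Sun).
1 of the 3 holidays fall on weekdays; the rest are weekends and were already excluded.
Business days: 98 − 1 = 97.

97 business days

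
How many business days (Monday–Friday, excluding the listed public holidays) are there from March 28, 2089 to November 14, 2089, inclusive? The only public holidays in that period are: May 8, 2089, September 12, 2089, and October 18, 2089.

March 28, 2089 is a Monday.
That's 232 days from start to end, counting both.
232 = 7 × 33 + 1, so there are 33 full weeks plus 1 extra day.
Each full week contributes 5 weekdays (Mon–Fri): 33 × 5 = 165.
The 1 extra day is Monday — 1 of them qualifies.
Total: 165 + 1 = 166.
Holidays: May 8, 2089 (Sun); September 12, 2089 (Mon); October 18, 2089 (Tue).
2 of the 3 holidays fall on weekdays; the rest are weekends and were already excluded.
Business days: 166 − 2 = 164.

164 business days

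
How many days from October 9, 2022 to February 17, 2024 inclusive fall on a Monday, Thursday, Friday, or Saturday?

October 9, 2022 is a Sunday.
The range spans 497 days (inclusive of both endpoints).
497 = 7 × 71, so the span is exactly 71 full weeks.
Each full week contributes 4 days from the set (Mon, Thu, Fri, Sat): 71 × 4 = 284.

284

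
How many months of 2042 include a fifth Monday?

4

A month has five Mondays exactly when Monday falls within its first (length − 28) days.
Jan: 31 days, starts Wed → 5 of Wed, Thu, Fri
Feb: 28 days, starts Sat → 5 of (none)
Mar: 31 days, starts Sat → 5 of Sat, Sun, Mon ✓
Apr: 30 days, starts Tue → 5 of Tue, Wed
May: 31 days, starts Thu → 5 of Thu, Fri, Sat
Jun: 30 days, starts Sun → 5 of Sun, Mon ✓
Jul: 31 days, starts Tue → 5 of Tue, Wed, Thu
Aug: 31 days, starts Fri → 5 of Fri, Sat, Sun
Sep: 30 days, starts Mon → 5 of Mon, Tue ✓
Oct: 31 days, starts Wed → 5 of Wed, Thu, Fri
Nov: 30 days, starts Sat → 5 of Sat, Sun
Dec: 31 days, starts Mon → 5 of Mon, Tue, Wed ✓
Months with five Mondays: Mar, Jun, Sep, Dec.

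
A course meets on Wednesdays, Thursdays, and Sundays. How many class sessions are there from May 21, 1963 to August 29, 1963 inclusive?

May 21, 1963 is a Tuesday.
The range spans 101 days (inclusive of both endpoints).
101 = 7 × 14 + 3, so there are 14 full weeks plus 3 extra days.
Each full week contributes 3 days from the set (Wed, Thu, Sun): 14 × 3 = 42.
The 3 extra days are Tue, Wed, Thu — 2 of them qualify.
Total: 42 + 2 = 44.

44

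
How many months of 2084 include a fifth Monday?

A month has five Mondays exactly when Monday falls within its first (length − 28) days.
Jan: 31 days, starts Sat → 5 of Sat, Sun, Mon ✓
Feb: 29 days, starts Tue → 5 of Tue
Mar: 31 days, starts Wed → 5 of Wed, Thu, Fri
Apr: 30 days, starts Sat → 5 of Sat, Sun
May: 31 days, starts Mon → 5 of Mon, Tue, Wed ✓
Jun: 30 days, starts Thu → 5 of Thu, Fri
Jul: 31 days, starts Sat → 5 of Sat, Sun, Mon ✓
Aug: 31 days, starts Tue → 5 of Tue, Wed, Thu
Sep: 30 days, starts Fri → 5 of Fri, Sat
Oct: 31 days, starts Sun → 5 of Sun, Mon, Tue ✓
Nov: 30 days, starts Wed → 5 of Wed, Thu
Dec: 31 days, starts Fri → 5 of Fri, Sat, Sun
Months with five Mondays: Jan, May, Jul, Oct.

4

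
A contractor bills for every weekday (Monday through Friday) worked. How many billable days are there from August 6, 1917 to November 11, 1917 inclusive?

August 6, 1917 is a Monday.
The range spans 98 days (inclusive of both endpoints).
98 = 7 × 14, so the span is exactly 14 full weeks.
Each full week contributes 5 weekdays (Mon–Fri): 14 × 5 = 70.

70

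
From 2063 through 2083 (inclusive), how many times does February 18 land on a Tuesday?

3

Day of week of February 18 in each year:
2063: Sun, 2064: Mon, 2065: Wed, 2066: Thu, 2067: Fri, 2068: Sat, 2069: Mon, 2070: Tue ✓, 2071: Wed, 2072: Thu, 2073: Sat, 2074: Sun, 2075: Mon, 2076: Tue ✓, 2077: Thu, 2078: Fri, 2079: Sat, 2080: Sun, 2081: Tue ✓, 2082: Wed, 2083: Thu
Tuesdays: 2070, 2076, 2081.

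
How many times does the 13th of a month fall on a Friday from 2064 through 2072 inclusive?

16

Friday-the-13ths by year:
2064: Jun
2065: Feb, Mar, Nov
2066: Aug
2067: May
2068: Jan, Apr, Jul
2069: Sep, Dec
2070: Jun
2071: Feb, Mar, Nov
2072: May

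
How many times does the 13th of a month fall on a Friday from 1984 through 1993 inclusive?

19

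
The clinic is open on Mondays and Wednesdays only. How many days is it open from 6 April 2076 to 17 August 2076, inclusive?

39

6 April 2076 is a Monday.
From 6 April 2076 to 17 August 2076 is 134 days inclusive.
134 = 7 × 19 + 1, so there are 19 full weeks plus 1 extra day.
Each full week contributes 2 days from the set (Mon, Wed): 19 × 2 = 38.
The 1 extra day is Mon — 1 of them qualifies.
Total: 38 + 1 = 39.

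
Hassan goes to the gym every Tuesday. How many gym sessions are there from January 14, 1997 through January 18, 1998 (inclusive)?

53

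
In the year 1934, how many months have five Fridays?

4

A month has five Fridays exactly when Friday falls within its first (length − 28) days.
Jan: 31 days, starts Mon → 5 of Mon, Tue, Wed
Feb: 28 days, starts Thu → 5 of (none)
Mar: 31 days, starts Thu → 5 of Thu, Fri, Sat ✓
Apr: 30 days, starts Sun → 5 of Sun, Mon
May: 31 days, starts Tue → 5 of Tue, Wed, Thu
Jun: 30 days, starts Fri → 5 of Fri, Sat ✓
Jul: 31 days, starts Sun → 5 of Sun, Mon, Tue
Aug: 31 days, starts Wed → 5 of Wed, Thu, Fri ✓
Sep: 30 days, starts Sat → 5 of Sat, Sun
Oct: 31 days, starts Mon → 5 of Mon, Tue, Wed
Nov: 30 days, starts Thu → 5 of Thu, Fri ✓
Dec: 31 days, starts Sat → 5 of Sat, Sun, Mon
Months with five Fridays: Mar, Jun, Aug, Nov.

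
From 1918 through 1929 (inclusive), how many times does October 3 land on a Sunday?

2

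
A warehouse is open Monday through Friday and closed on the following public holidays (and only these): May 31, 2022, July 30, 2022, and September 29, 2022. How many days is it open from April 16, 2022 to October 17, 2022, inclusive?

April 16, 2022 is a Saturday.
That's 185 days from start to end, counting both.
185 = 7 × 26 + 3, so there are 26 full weeks plus 3 extra days.
Each full week contributes 5 weekdays (Mon–Fri): 26 × 5 = 130.
The 3 extra days are Saturday, Sunday, Monday — 1 of them qualifies.
Total: 130 + 1 = 131.
Holidays: May 31, 2022 (Tue); July 30, 2022 (Sat); September 29, 2022 (Thu).
2 of the 3 holidays fall on weekdays; the rest are weekends and were already excluded.
Business days: 131 − 2 = 129.

129 business days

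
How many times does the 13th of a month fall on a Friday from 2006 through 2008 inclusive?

5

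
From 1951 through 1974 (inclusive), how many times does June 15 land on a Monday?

Day of week of June 15 in each year:
1951: Fri, 1952: Sun, 1953: Mon ✓, 1954: Tue, 1955: Wed, 1956: Fri, 1957: Sat, 1958: Sun, 1959: Mon ✓, 1960: Wed, 1961: Thu, 1962: Fri, 1963: Sat, 1964: Mon ✓, 1965: Tue, 1966: Wed, 1967: Thu, 1968: Sat, 1969: Sun, 1970: Mon ✓, 1971: Tue, 1972: Thu, 1973: Fri, 1974: Sat
Mondays: 1953, 1959, 1964, 1970.

4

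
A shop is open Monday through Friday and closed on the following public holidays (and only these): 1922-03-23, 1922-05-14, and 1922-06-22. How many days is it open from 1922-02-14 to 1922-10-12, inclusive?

171 working days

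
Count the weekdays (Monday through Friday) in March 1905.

23

March 1, 1905 is a Wednesday.
That's 31 days from start to end, counting both.
31 = 7 × 4 + 3, so there are 4 full weeks plus 3 extra days.
Each full week contributes 5 weekdays (Mon–Fri): 4 × 5 = 20.
The 3 extra days are Wed, Thu, Fri — 3 of them qualify.
Total: 20 + 3 = 23.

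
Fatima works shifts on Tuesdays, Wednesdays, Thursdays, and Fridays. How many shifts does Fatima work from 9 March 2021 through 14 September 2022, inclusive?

318

9 March 2021 is a Tuesday.
From 9 March 2021 to 14 September 2022 is 555 days inclusive.
555 = 7 × 79 + 2, so there are 79 full weeks plus 2 extra days.
Each full week contributes 4 days from the set (Tue, Wed, Thu, Fri): 79 × 4 = 316.
The 2 extra days are Tue, Wed — 2 of them qualify.
Total: 316 + 2 = 318.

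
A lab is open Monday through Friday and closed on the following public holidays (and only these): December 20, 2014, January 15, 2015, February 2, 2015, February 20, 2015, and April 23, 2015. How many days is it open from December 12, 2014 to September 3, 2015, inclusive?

186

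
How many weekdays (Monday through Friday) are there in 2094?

261

2094-01-01 is a Friday.
The range spans 365 days (inclusive of both endpoints).
365 = 7 × 52 + 1, so there are 52 full weeks plus 1 extra day.
Each full week contributes 5 weekdays (Mon–Fri): 52 × 5 = 260.
The 1 extra day is Fri — 1 of them qualifies.
Total: 260 + 1 = 261.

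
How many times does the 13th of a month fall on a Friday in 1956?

The 13th falls on a Friday when the month's 13th has weekday Fri.
Jan 13 is Fri ✓; Feb 13 is Mon; Mar 13 is Tue; Apr 13 is Fri ✓; May 13 is Sun; Jun 13 is Wed; Jul 13 is Fri ✓; Aug 13 is Mon; Sep 13 is Thu; Oct 13 is Sat; Nov 13 is Tue; Dec 13 is Thu.
Friday the 13ths: Jan, Apr, Jul.

3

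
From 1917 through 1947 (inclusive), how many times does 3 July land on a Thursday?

Day of week of July 3 in each year:
1917: Tue, 1918: Wed, 1919: Thu ✓, 1920: Sat, 1921: Sun, 1922: Mon, 1923: Tue, 1924: Thu ✓, 1925: Fri, 1926: Sat, 1927: Sun, 1928: Tue, 1929: Wed, 1930: Thu ✓, 1931: Fri, 1932: Sun, 1933: Mon, 1934: Tue, 1935: Wed, 1936: Fri, 1937: Sat, 1938: Sun, 1939: Mon, 1940: Wed, 1941: Thu ✓, 1942: Fri, 1943: Sat, 1944: Mon, 1945: Tue, 1946: Wed, 1947: Thu ✓
Thursdays: 1919, 1924, 1930, 1941, 1947.

5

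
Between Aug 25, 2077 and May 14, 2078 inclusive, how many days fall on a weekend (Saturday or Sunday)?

Aug 25, 2077 is a Wednesday.
That's 263 days from start to end, counting both.
263 = 7 × 37 + 4, so there are 37 full weeks plus 4 extra days.
Each full week contributes 2 weekend days (Sat, Sun): 37 × 2 = 74.
The 4 extra days are Wed, Thu, Fri, Sat — 1 of them qualifies.
Total: 74 + 1 = 75.

75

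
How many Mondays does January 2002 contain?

2002-01-01 is a Tuesday.
That's 31 days from start to end, counting both.
31 = 7 × 4 + 3, so there are 4 full weeks plus 3 extra days.
Each full week contributes one Monday: 4 so far.
The 3 extra days are Tue, Wed, Thu — none qualify.
Total: 4 + 0 = 4.

4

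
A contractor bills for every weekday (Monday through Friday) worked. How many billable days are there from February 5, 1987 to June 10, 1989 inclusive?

612

February 5, 1987 is a Thursday.
From February 5, 1987 to June 10, 1989 is 857 days inclusive.
857 = 7 × 122 + 3, so there are 122 full weeks plus 3 extra days.
Each full week contributes 5 weekdays (Mon–Fri): 122 × 5 = 610.
The 3 extra days are Thursday, Friday, Saturday — 2 of them qualify.
Total: 610 + 2 = 612.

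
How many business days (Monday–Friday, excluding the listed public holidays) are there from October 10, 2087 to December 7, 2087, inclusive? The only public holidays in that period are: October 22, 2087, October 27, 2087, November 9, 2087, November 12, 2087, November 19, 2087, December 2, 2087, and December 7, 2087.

October 10, 2087 is a Friday.
The range spans 59 days (inclusive of both endpoints).
59 = 7 × 8 + 3, so there are 8 full weeks plus 3 extra days.
Each full week contributes 5 weekdays (Mon–Fri): 8 × 5 = 40.
The 3 extra days are Friday, Saturday, Sunday — 1 of them qualifies.
Total: 40 + 1 = 41.
Holidays: October 22, 2087 (Wed); October 27, 2087 (Mon); November 9, 2087 (Sun); November 12, 2087 (Wed); November 19, 2087 (Wed); December 2, 2087 (Tue); December 7, 2087 (Sun).
5 of the 7 holidays fall on weekdays; the rest are weekends and were already excluded.
Business days: 41 − 5 = 36.

36 business days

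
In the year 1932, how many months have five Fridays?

A month has five Fridays exactly when Friday falls within its first (length − 28) days.
Jan: 31 days, starts Fri → 5 of Fri, Sat, Sun ✓
Feb: 29 days, starts Mon → 5 of Mon
Mar: 31 days, starts Tue → 5 of Tue, Wed, Thu
Apr: 30 days, starts Fri → 5 of Fri, Sat ✓
May: 31 days, starts Sun → 5 of Sun, Mon, Tue
Jun: 30 days, starts Wed → 5 of Wed, Thu
Jul: 31 days, starts Fri → 5 of Fri, Sat, Sun ✓
Aug: 31 days, starts Mon → 5 of Mon, Tue, Wed
Sep: 30 days, starts Thu → 5 of Thu, Fri ✓
Oct: 31 days, starts Sat → 5 of Sat, Sun, Mon
Nov: 30 days, starts Tue → 5 of Tue, Wed
Dec: 31 days, starts Thu → 5 of Thu, Fri, Sat ✓
Months with five Fridays: Jan, Apr, Jul, Sep, Dec.

5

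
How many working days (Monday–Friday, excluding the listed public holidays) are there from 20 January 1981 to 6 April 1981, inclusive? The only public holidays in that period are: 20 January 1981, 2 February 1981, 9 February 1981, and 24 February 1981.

51

20 January 1981 is a Tuesday.
That's 77 days from start to end, counting both.
77 = 7 × 11, so the span is exactly 11 full weeks.
Each full week contributes 5 weekdays (Mon–Fri): 11 × 5 = 55.
Holidays: 20 January 1981 (Tue); 2 February 1981 (Mon); 9 February 1981 (Mon); 24 February 1981 (Tue).
All 4 holidays fall on weekdays, so subtract 4.
Business days: 55 − 4 = 51.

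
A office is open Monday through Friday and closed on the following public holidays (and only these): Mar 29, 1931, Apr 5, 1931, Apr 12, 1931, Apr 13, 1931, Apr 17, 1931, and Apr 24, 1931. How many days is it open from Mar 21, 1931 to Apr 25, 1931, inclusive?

22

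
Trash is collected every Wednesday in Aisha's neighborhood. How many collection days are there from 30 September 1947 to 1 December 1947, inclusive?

30 September 1947 is a Tuesday.
The range spans 63 days (inclusive of both endpoints).
63 = 7 × 9, so the span is exactly 9 full weeks.
Each full week contributes one Wednesday: 9 so far.
Total: 9.

9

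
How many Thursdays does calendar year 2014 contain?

Jan 1, 2014 is a Wednesday.
That's 365 days from start to end, counting both.
365 = 7 × 52 + 1, so there are 52 full weeks plus 1 extra day.
Each full week contributes one Thursday: 52 so far.
The 1 extra day is Wednesday — none qualify.
Total: 52 + 0 = 52.

52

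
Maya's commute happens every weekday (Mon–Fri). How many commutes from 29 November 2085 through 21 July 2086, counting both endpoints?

29 November 2085 is a Thursday.
That's 235 days from start to end, counting both.
235 = 7 × 33 + 4, so there are 33 full weeks plus 4 extra days.
Each full week contributes 5 weekdays (Mon–Fri): 33 × 5 = 165.
The 4 extra days are Thu, Fri, Sat, Sun — 2 of them qualify.
Total: 165 + 2 = 167.

167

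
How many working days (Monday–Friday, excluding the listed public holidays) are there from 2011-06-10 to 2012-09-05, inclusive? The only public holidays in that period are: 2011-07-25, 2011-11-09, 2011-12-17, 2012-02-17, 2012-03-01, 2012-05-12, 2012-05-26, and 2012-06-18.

2011-06-10 is a Friday.
From 2011-06-10 to 2012-09-05 is 454 days inclusive.
454 = 7 × 64 + 6, so there are 64 full weeks plus 6 extra days.
Each full week contributes 5 weekdays (Mon–Fri): 64 × 5 = 320.
The 6 extra days are Fri, Sat, Sun, Mon, Tue, Wed — 4 of them qualify.
Total: 320 + 4 = 324.
Holidays: 2011-07-25 (Mon); 2011-11-09 (Wed); 2011-12-17 (Sat); 2012-02-17 (Fri); 2012-03-01 (Thu); 2012-05-12 (Sat); 2012-05-26 (Sat); 2012-06-18 (Mon).
5 of the 8 holidays fall on weekdays; the rest are weekends and were already excluded.
Business days: 324 − 5 = 319.

319 working days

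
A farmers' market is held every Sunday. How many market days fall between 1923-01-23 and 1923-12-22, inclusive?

1923-01-23 is a Tuesday.
The range spans 334 days (inclusive of both endpoints).
334 = 7 × 47 + 5, so there are 47 full weeks plus 5 extra days.
Each full week contributes one Sunday: 47 so far.
The 5 extra days are Tuesday, Wednesday, Thursday, Friday, Saturday — none qualify.
Total: 47 + 0 = 47.

47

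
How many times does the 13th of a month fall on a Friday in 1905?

The 13th falls on a Friday when the month's 13th has weekday Fri.
Jan 13 is Fri ✓; Feb 13 is Mon; Mar 13 is Mon; Apr 13 is Thu; May 13 is Sat; Jun 13 is Tue; Jul 13 is Thu; Aug 13 is Sun; Sep 13 is Wed; Oct 13 is Fri ✓; Nov 13 is Mon; Dec 13 is Wed.
Friday the 13ths: Jan, Oct.

2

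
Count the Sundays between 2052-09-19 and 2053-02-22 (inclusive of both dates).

2052-09-19 is a Thursday.
From 2052-09-19 to 2053-02-22 is 157 days inclusive.
157 = 7 × 22 + 3, so there are 22 full weeks plus 3 extra days.
Each full week contributes one Sunday: 22 so far.
The 3 extra days are Thu, Fri, Sat — none qualify.
Total: 22 + 0 = 22.

22 Sundays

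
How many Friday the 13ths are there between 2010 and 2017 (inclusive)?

14

Friday-the-13ths by year:
2010: Aug
2011: May
2012: Jan, Apr, Jul
2013: Sep, Dec
2014: Jun
2015: Feb, Mar, Nov
2016: May
2017: Jan, Oct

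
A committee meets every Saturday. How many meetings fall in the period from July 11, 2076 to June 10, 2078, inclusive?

100

July 11, 2076 is a Saturday.
That's 700 days from start to end, counting both.
700 = 7 × 100, so the span is exactly 100 full weeks.
Each full week contributes one Saturday: 100 so far.
Total: 100.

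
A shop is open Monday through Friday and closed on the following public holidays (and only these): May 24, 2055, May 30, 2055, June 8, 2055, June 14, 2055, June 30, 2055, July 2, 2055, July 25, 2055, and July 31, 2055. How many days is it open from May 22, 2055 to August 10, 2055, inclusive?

52 working days

May 22, 2055 is a Saturday.
From May 22, 2055 to August 10, 2055 is 81 days inclusive.
81 = 7 × 11 + 4, so there are 11 full weeks plus 4 extra days.
Each full week contributes 5 weekdays (Mon–Fri): 11 × 5 = 55.
The 4 extra days are Saturday, Sunday, Monday, Tuesday — 2 of them qualify.
Total: 55 + 2 = 57.
Holidays: May 24, 2055 (Mon); May 30, 2055 (Sun); June 8, 2055 (Tue); June 14, 2055 (Mon); June 30, 2055 (Wed); July 2, 2055 (Fri); July 25, 2055 (Sun); July 31, 2055 (Sat).
5 of the 8 holidays fall on weekdays; the rest are weekends and were already excluded.
Business days: 57 − 5 = 52.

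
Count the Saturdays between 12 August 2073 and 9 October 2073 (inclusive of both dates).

12 August 2073 is a Saturday.
From 12 August 2073 to 9 October 2073 is 59 days inclusive.
59 = 7 × 8 + 3, so there are 8 full weeks plus 3 extra days.
Each full week contributes one Saturday: 8 so far.
The 3 extra days are Saturday, Sunday, Monday — 1 of them qualifies.
Total: 8 + 1 = 9.

9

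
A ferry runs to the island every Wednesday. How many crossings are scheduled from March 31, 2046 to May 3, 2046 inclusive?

5 Wednesdays

March 31, 2046 is a Saturday.
That's 34 days from start to end, counting both.
34 = 7 × 4 + 6, so there are 4 full weeks plus 6 extra days.
Each full week contributes one Wednesday: 4 so far.
The 6 extra days are Sat, Sun, Mon, Tue, Wed, Thu — 1 of them qualifies.
Total: 4 + 1 = 5.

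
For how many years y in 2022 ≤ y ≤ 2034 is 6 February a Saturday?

1

Day of week of February 6 in each year:
2022: Sun, 2023: Mon, 2024: Tue, 2025: Thu, 2026: Fri, 2027: Sat ✓, 2028: Sun, 2029: Tue, 2030: Wed, 2031: Thu, 2032: Fri, 2033: Sun, 2034: Mon
Saturdays: 2027.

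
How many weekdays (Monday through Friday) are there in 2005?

260

1 January 2005 is a Saturday.
From 1 January 2005 to 31 December 2005 is 365 days inclusive.
365 = 7 × 52 + 1, so there are 52 full weeks plus 1 extra day.
Each full week contributes 5 weekdays (Mon–Fri): 52 × 5 = 260.
The 1 extra day is Saturday — none qualify.
Total: 260 + 0 = 260.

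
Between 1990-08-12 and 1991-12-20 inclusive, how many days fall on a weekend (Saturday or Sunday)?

141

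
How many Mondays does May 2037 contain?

1 May 2037 is a Friday.
That's 31 days from start to end, counting both.
31 = 7 × 4 + 3, so there are 4 full weeks plus 3 extra days.
Each full week contributes one Monday: 4 so far.
The 3 extra days are Friday, Saturday, Sunday — none qualify.
Total: 4 + 0 = 4.

4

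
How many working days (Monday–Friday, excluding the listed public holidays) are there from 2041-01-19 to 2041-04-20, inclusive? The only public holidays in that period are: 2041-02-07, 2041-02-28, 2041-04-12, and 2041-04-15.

61

2041-01-19 is a Saturday.
From 2041-01-19 to 2041-04-20 is 92 days inclusive.
92 = 7 × 13 + 1, so there are 13 full weeks plus 1 extra day.
Each full week contributes 5 weekdays (Mon–Fri): 13 × 5 = 65.
The 1 extra day is Saturday — none qualify.
Total: 65 + 0 = 65.
Holidays: 2041-02-07 (Thu); 2041-02-28 (Thu); 2041-04-12 (Fri); 2041-04-15 (Mon).
All 4 holidays fall on weekdays, so subtract 4.
Business days: 65 − 4 = 61.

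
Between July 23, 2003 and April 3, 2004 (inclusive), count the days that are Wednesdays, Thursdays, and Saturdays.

July 23, 2003 is a Wednesday.
That's 256 days from start to end, counting both.
256 = 7 × 36 + 4, so there are 36 full weeks plus 4 extra days.
Each full week contributes 3 days from the set (Wed, Thu, Sat): 36 × 3 = 108.
The 4 extra days are Wed, Thu, Fri, Sat — 3 of them qualify.
Total: 108 + 3 = 111.

111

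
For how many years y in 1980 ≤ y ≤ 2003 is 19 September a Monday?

Day of week of September 19 in each year:
1980: Fri, 1981: Sat, 1982: Sun, 1983: Mon ✓, 1984: Wed, 1985: Thu, 1986: Fri, 1987: Sat, 1988: Mon ✓, 1989: Tue, 1990: Wed, 1991: Thu, 1992: Sat, 1993: Sun, 1994: Mon ✓, 1995: Tue, 1996: Thu, 1997: Fri, 1998: Sat, 1999: Sun, 2000: Tue, 2001: Wed, 2002: Thu, 2003: Fri
Mondays: 1983, 1988, 1994.

3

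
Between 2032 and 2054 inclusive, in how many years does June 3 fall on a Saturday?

Day of week of June 3 in each year:
2032: Thu, 2033: Fri, 2034: Sat ✓, 2035: Sun, 2036: Tue, 2037: Wed, 2038: Thu, 2039: Fri, 2040: Sun, 2041: Mon, 2042: Tue, 2043: Wed, 2044: Fri, 2045: Sat ✓, 2046: Sun, 2047: Mon, 2048: Wed, 2049: Thu, 2050: Fri, 2051: Sat ✓, 2052: Mon, 2053: Tue, 2054: Wed
Saturdays: 2034, 2045, 2051.

3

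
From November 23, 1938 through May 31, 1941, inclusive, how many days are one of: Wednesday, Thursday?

November 23, 1938 is a Wednesday.
The range spans 921 days (inclusive of both endpoints).
921 = 7 × 131 + 4, so there are 131 full weeks plus 4 extra days.
Each full week contributes 2 days from the set (Wed, Thu): 131 × 2 = 262.
The 4 extra days are Wed, Thu, Fri, Sat — 2 of them qualify.
Total: 262 + 2 = 264.

264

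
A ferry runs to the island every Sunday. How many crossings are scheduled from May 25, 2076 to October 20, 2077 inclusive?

May 25, 2076 is a Monday.
From May 25, 2076 to October 20, 2077 is 514 days inclusive.
514 = 7 × 73 + 3, so there are 73 full weeks plus 3 extra days.
Each full week contributes one Sunday: 73 so far.
The 3 extra days are Mon, Tue, Wed — none qualify.
Total: 73 + 0 = 73.

73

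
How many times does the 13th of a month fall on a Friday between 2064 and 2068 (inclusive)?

9

Friday-the-13ths by year:
2064: Jun
2065: Feb, Mar, Nov
2066: Aug
2067: May
2068: Jan, Apr, Jul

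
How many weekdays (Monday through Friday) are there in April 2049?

22

1 April 2049 is a Thursday.
That's 30 days from start to end, counting both.
30 = 7 × 4 + 2, so there are 4 full weeks plus 2 extra days.
Each full week contributes 5 weekdays (Mon–Fri): 4 × 5 = 20.
The 2 extra days are Thu, Fri — 2 of them qualify.
Total: 20 + 2 = 22.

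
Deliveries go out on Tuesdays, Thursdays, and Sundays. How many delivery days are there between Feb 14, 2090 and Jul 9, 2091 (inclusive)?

219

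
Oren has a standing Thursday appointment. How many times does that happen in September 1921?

5

Sep 1, 1921 is a Thursday.
The range spans 30 days (inclusive of both endpoints).
30 = 7 × 4 + 2, so there are 4 full weeks plus 2 extra days.
Each full week contributes one Thursday: 4 so far.
The 2 extra days are Thu, Fri — 1 of them qualifies.
Total: 4 + 1 = 5.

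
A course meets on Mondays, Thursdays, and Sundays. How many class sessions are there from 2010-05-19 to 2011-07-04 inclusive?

177

2010-05-19 is a Wednesday.
That's 412 days from start to end, counting both.
412 = 7 × 58 + 6, so there are 58 full weeks plus 6 extra days.
Each full week contributes 3 days from the set (Mon, Thu, Sun): 58 × 3 = 174.
The 6 extra days are Wednesday, Thursday, Friday, Saturday, Sunday, Monday — 3 of them qualify.
Total: 174 + 3 = 177.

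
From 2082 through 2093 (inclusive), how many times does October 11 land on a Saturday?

2

Day of week of October 11 in each year:
2082: Sun, 2083: Mon, 2084: Wed, 2085: Thu, 2086: Fri, 2087: Sat ✓, 2088: Mon, 2089: Tue, 2090: Wed, 2091: Thu, 2092: Sat ✓, 2093: Sun
Saturdays: 2087, 2092.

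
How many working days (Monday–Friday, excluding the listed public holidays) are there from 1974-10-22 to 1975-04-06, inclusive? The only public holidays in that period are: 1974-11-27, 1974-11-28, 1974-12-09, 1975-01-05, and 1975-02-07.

115 working days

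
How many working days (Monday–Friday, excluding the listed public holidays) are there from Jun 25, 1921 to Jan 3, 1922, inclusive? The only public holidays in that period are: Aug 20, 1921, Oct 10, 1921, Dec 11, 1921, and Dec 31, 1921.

136 working days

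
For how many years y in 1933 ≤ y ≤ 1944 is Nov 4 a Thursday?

2

Day of week of November 4 in each year:
1933: Sat, 1934: Sun, 1935: Mon, 1936: Wed, 1937: Thu ✓, 1938: Fri, 1939: Sat, 1940: Mon, 1941: Tue, 1942: Wed, 1943: Thu ✓, 1944: Sat
Thursdays: 1937, 1943.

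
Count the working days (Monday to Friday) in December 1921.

22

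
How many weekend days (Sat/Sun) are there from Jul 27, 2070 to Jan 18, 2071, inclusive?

Jul 27, 2070 is a Sunday.
That's 176 days from start to end, counting both.
176 = 7 × 25 + 1, so there are 25 full weeks plus 1 extra day.
Each full week contributes 2 weekend days (Sat, Sun): 25 × 2 = 50.
The 1 extra day is Sunday — 1 of them qualifies.
Total: 50 + 1 = 51.

51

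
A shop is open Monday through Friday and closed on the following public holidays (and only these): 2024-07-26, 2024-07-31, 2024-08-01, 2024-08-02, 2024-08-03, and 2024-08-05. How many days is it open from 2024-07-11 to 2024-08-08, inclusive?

16

2024-07-11 is a Thursday.
From 2024-07-11 to 2024-08-08 is 29 days inclusive.
29 = 7 × 4 + 1, so there are 4 full weeks plus 1 extra day.
Each full week contributes 5 weekdays (Mon–Fri): 4 × 5 = 20.
The 1 extra day is Thursday — 1 of them qualifies.
Total: 20 + 1 = 21.
Holidays: 2024-07-26 (Fri); 2024-07-31 (Wed); 2024-08-01 (Thu); 2024-08-02 (Fri); 2024-08-03 (Sat); 2024-08-05 (Mon).
5 of the 6 holidays fall on weekdays; the rest are weekends and were already excluded.
Business days: 21 − 5 = 16.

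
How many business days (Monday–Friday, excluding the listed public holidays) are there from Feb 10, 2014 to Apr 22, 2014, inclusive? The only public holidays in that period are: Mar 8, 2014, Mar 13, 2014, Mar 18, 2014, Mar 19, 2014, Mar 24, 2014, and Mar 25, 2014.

47 business days

Feb 10, 2014 is a Monday.
From Feb 10, 2014 to Apr 22, 2014 is 72 days inclusive.
72 = 7 × 10 + 2, so there are 10 full weeks plus 2 extra days.
Each full week contributes 5 weekdays (Mon–Fri): 10 × 5 = 50.
The 2 extra days are Monday, Tuesday — 2 of them qualify.
Total: 50 + 2 = 52.
Holidays: Mar 8, 2014 (Sat); Mar 13, 2014 (Thu); Mar 18, 2014 (Tue); Mar 19, 2014 (Wed); Mar 24, 2014 (Mon); Mar 25, 2014 (Tue).
5 of the 6 holidays fall on weekdays; the rest are weekends and were already excluded.
Business days: 52 − 5 = 47.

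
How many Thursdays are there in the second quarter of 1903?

13

April 1, 1903 is a Wednesday.
From April 1, 1903 to June 30, 1903 is 91 days inclusive.
91 = 7 × 13, so the span is exactly 13 full weeks.
Each full week contributes one Thursday: 13 so far.
Total: 13.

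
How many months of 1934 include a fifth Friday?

4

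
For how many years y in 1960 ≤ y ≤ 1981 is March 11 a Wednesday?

3

Day of week of March 11 in each year:
1960: Fri, 1961: Sat, 1962: Sun, 1963: Mon, 1964: Wed ✓, 1965: Thu, 1966: Fri, 1967: Sat, 1968: Mon, 1969: Tue, 1970: Wed ✓, 1971: Thu, 1972: Sat, 1973: Sun, 1974: Mon, 1975: Tue, 1976: Thu, 1977: Fri, 1978: Sat, 1979: Sun, 1980: Tue, 1981: Wed ✓
Wednesdays: 1964, 1970, 1981.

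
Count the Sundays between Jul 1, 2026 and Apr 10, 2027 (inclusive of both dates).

Jul 1, 2026 is a Wednesday.
From Jul 1, 2026 to Apr 10, 2027 is 284 days inclusive.
284 = 7 × 40 + 4, so there are 40 full weeks plus 4 extra days.
Each full week contributes one Sunday: 40 so far.
The 4 extra days are Wednesday, Thursday, Friday, Saturday — none qualify.
Total: 40 + 0 = 40.

40 Sundays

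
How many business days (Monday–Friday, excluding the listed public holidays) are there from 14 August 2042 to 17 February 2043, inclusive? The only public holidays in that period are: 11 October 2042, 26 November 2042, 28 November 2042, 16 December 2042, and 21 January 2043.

130 business days

14 August 2042 is a Thursday.
That's 188 days from start to end, counting both.
188 = 7 × 26 + 6, so there are 26 full weeks plus 6 extra days.
Each full week contributes 5 weekdays (Mon–Fri): 26 × 5 = 130.
The 6 extra days are Thursday, Friday, Saturday, Sunday, Monday, Tuesday — 4 of them qualify.
Total: 130 + 4 = 134.
Holidays: 11 October 2042 (Sat); 26 November 2042 (Wed); 28 November 2042 (Fri); 16 December 2042 (Tue); 21 January 2043 (Wed).
4 of the 5 holidays fall on weekdays; the rest are weekends and were already excluded.
Business days: 134 − 4 = 130.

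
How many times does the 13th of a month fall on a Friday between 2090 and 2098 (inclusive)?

16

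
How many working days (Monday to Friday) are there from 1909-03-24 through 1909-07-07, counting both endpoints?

1909-03-24 is a Wednesday.
The range spans 106 days (inclusive of both endpoints).
106 = 7 × 15 + 1, so there are 15 full weeks plus 1 extra day.
Each full week contributes 5 weekdays (Mon–Fri): 15 × 5 = 75.
The 1 extra day is Wednesday — 1 of them qualifies.
Total: 75 + 1 = 76.

76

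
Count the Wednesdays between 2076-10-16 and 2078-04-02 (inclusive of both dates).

2076-10-16 is a Friday.
From 2076-10-16 to 2078-04-02 is 534 days inclusive.
534 = 7 × 76 + 2, so there are 76 full weeks plus 2 extra days.
Each full week contributes one Wednesday: 76 so far.
The 2 extra days are Friday, Saturday — none qualify.
Total: 76 + 0 = 76.

76 Wednesdays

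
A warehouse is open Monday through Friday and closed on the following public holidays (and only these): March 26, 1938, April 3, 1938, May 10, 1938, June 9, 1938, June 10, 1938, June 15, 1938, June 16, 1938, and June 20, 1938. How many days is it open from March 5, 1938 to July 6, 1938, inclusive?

March 5, 1938 is a Saturday.
That's 124 days from start to end, counting both.
124 = 7 × 17 + 5, so there are 17 full weeks plus 5 extra days.
Each full week contributes 5 weekdays (Mon–Fri): 17 × 5 = 85.
The 5 extra days are Sat, Sun, Mon, Tue, Wed — 3 of them qualify.
Total: 85 + 3 = 88.
Holidays: March 26, 1938 (Sat); April 3, 1938 (Sun); May 10, 1938 (Tue); June 9, 1938 (Thu); June 10, 1938 (Fri); June 15, 1938 (Wed); June 16, 1938 (Thu); June 20, 1938 (Mon).
6 of the 8 holidays fall on weekdays; the rest are weekends and were already excluded.
Business days: 88 − 6 = 82.

82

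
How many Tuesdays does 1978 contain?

52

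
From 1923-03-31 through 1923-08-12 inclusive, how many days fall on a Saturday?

20

1923-03-31 is a Saturday.
From 1923-03-31 to 1923-08-12 is 135 days inclusive.
135 = 7 × 19 + 2, so there are 19 full weeks plus 2 extra days.
Each full week contributes one Saturday: 19 so far.
The 2 extra days are Saturday, Sunday — 1 of them qualifies.
Total: 19 + 1 = 20.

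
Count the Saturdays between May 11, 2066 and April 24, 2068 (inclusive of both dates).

May 11, 2066 is a Tuesday.
The range spans 715 days (inclusive of both endpoints).
715 = 7 × 102 + 1, so there are 102 full weeks plus 1 extra day.
Each full week contributes one Saturday: 102 so far.
The 1 extra day is Tue — none qualify.
Total: 102 + 0 = 102.

102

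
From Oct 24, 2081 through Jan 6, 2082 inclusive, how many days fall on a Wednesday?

10

Oct 24, 2081 is a Friday.
That's 75 days from start to end, counting both.
75 = 7 × 10 + 5, so there are 10 full weeks plus 5 extra days.
Each full week contributes one Wednesday: 10 so far.
The 5 extra days are Friday, Saturday, Sunday, Monday, Tuesday — none qualify.
Total: 10 + 0 = 10.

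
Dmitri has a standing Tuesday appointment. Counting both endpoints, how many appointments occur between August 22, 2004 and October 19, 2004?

9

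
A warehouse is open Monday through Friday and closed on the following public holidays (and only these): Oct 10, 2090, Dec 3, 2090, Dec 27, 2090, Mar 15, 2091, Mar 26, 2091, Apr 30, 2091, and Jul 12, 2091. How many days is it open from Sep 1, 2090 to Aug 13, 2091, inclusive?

241

Sep 1, 2090 is a Friday.
That's 347 days from start to end, counting both.
347 = 7 × 49 + 4, so there are 49 full weeks plus 4 extra days.
Each full week contributes 5 weekdays (Mon–Fri): 49 × 5 = 245.
The 4 extra days are Fri, Sat, Sun, Mon — 2 of them qualify.
Total: 245 + 2 = 247.
Holidays: Oct 10, 2090 (Tue); Dec 3, 2090 (Sun); Dec 27, 2090 (Wed); Mar 15, 2091 (Thu); Mar 26, 2091 (Mon); Apr 30, 2091 (Mon); Jul 12, 2091 (Thu).
6 of the 7 holidays fall on weekdays; the rest are weekends and were already excluded.
Business days: 247 − 6 = 241.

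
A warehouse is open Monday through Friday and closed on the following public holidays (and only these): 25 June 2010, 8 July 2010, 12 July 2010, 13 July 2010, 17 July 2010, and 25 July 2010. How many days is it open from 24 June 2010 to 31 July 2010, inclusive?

23

24 June 2010 is a Thursday.
The range spans 38 days (inclusive of both endpoints).
38 = 7 × 5 + 3, so there are 5 full weeks plus 3 extra days.
Each full week contributes 5 weekdays (Mon–Fri): 5 × 5 = 25.
The 3 extra days are Thursday, Friday, Saturday — 2 of them qualify.
Total: 25 + 2 = 27.
Holidays: 25 June 2010 (Fri); 8 July 2010 (Thu); 12 July 2010 (Mon); 13 July 2010 (Tue); 17 July 2010 (Sat); 25 July 2010 (Sun).
4 of the 6 holidays fall on weekdays; the rest are weekends and were already excluded.
Business days: 27 − 4 = 23.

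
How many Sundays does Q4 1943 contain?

October 1, 1943 is a Friday.
That's 92 days from start to end, counting both.
92 = 7 × 13 + 1, so there are 13 full weeks plus 1 extra day.
Each full week contributes one Sunday: 13 so far.
The 1 extra day is Fri — none qualify.
Total: 13 + 0 = 13.

13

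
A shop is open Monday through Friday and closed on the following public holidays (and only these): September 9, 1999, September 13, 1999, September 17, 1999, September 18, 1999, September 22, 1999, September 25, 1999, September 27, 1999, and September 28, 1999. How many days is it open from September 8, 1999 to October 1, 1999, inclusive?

12

September 8, 1999 is a Wednesday.
That's 24 days from start to end, counting both.
24 = 7 × 3 + 3, so there are 3 full weeks plus 3 extra days.
Each full week contributes 5 weekdays (Mon–Fri): 3 × 5 = 15.
The 3 extra days are Wednesday, Thursday, Friday — 3 of them qualify.
Total: 15 + 3 = 18.
Holidays: September 9, 1999 (Thu); September 13, 1999 (Mon); September 17, 1999 (Fri); September 18, 1999 (Sat); September 22, 1999 (Wed); September 25, 1999 (Sat); September 27, 1999 (Mon); September 28, 1999 (Tue).
6 of the 8 holidays fall on weekdays; the rest are weekends and were already excluded.
Business days: 18 − 6 = 12.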